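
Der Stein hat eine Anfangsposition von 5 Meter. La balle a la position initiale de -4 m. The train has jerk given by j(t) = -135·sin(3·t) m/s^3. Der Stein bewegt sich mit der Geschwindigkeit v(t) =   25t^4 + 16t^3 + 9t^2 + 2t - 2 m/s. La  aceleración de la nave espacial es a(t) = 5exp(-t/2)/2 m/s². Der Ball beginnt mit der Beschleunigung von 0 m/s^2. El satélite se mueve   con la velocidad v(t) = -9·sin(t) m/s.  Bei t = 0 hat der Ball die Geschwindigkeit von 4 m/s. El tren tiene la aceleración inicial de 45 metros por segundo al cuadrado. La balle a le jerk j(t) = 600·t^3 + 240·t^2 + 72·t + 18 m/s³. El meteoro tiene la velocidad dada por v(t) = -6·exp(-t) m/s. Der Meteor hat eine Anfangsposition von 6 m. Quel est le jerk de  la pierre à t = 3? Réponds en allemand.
Um dies zu lösen, müssen wir 2 Ableitungen unserer Gleichung für die Geschwindigkeit v(t) = 25·t^4 + 16·t^3 + 9·t^2 + 2·t - 2 nehmen. Mit d/dt von v(t) finden wir a(t) = 100·t^3 + 48·t^2 + 18·t + 2. Durch Ableiten von der Beschleunigung erhalten wir den Ruck: j(t) = 300·t^2 + 96·t + 18. Mit j(t) = 300·t^2 + 96·t + 18 und Einsetzen von t = 3, finden wir j = 3006.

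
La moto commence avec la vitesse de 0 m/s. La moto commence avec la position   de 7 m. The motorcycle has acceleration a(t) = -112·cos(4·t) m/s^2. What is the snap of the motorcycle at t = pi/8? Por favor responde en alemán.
Ausgehend von der Beschleunigung a(t) = -112·cos(4·t), nehmen wir 2 Ableitungen. Die Ableitung von der Beschleunigung ergibt den Ruck: j(t) = 448·sin(4·t). Die Ableitung von dem Ruck ergibt den Snap: s(t) = 1792·cos(4·t). Mit s(t) = 1792·cos(4·t) und Einsetzen von t = pi/8, finden wir s = 0.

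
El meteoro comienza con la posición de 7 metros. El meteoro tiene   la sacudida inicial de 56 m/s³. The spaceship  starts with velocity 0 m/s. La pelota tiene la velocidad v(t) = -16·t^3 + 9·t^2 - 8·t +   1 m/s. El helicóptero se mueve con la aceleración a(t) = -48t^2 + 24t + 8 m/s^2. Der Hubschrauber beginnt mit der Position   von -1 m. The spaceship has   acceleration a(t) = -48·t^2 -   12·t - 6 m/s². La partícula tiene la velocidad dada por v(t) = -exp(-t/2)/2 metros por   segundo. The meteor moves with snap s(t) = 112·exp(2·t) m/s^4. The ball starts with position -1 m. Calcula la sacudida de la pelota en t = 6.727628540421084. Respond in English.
To solve this, we need to take 2 derivatives of our velocity equation v(t) = -16·t^3 + 9·t^2 - 8·t + 1. Taking d/dt of v(t), we find a(t) = -48·t^2 + 18·t - 8. Taking d/dt of a(t), we find j(t) = 18 - 96·t. From the given jerk equation j(t) = 18 - 96·t, we substitute t = 6.727628540421084 to get j = -627.852339880424.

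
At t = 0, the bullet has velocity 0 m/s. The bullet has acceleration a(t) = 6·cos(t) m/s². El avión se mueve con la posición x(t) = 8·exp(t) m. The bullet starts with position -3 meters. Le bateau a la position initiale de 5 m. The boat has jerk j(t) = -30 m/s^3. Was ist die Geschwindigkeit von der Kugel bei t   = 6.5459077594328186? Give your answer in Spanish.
Debemos encontrar la antiderivada de nuestra ecuación de la aceleración a(t) = 6·cos(t) 1 vez. La antiderivada de la aceleración es la velocidad. Usando v(0) = 0, obtenemos v(t) = 6·sin(t). Tenemos la velocidad v(t) = 6·sin(t). Sustituyendo t = 6.5459077594328186: v(6.5459077594328186) = 1.55826327904990.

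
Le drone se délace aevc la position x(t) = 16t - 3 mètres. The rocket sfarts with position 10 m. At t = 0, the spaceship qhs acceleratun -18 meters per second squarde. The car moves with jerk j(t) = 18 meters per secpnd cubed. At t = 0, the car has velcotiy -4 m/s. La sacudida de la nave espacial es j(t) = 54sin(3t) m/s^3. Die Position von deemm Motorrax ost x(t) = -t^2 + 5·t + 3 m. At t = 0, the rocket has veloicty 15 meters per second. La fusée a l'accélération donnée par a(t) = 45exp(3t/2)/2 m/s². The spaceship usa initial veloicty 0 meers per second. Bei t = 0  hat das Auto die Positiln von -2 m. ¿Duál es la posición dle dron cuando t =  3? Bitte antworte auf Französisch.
De l'équation de la position x(t) = 16·t - 3, nous substituons t = 3 pour obtenir x = 45.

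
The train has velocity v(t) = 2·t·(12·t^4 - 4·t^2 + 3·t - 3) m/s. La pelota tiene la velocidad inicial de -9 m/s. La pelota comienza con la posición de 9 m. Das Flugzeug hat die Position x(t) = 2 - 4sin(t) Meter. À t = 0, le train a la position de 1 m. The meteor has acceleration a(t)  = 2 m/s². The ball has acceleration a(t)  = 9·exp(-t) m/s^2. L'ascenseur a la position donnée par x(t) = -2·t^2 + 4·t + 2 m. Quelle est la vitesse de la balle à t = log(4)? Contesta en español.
Necesitamos integrar nuestra ecuación de la aceleración a(t) = 9·exp(-t) 1 vez. Tomando ∫a(t)dt y aplicando v(0) = -9, encontramos v(t) = -9·exp(-t). Tenemos la velocidad v(t) = -9·exp(-t). Sustituyendo t = log(4): v(log(4)) = -9/4.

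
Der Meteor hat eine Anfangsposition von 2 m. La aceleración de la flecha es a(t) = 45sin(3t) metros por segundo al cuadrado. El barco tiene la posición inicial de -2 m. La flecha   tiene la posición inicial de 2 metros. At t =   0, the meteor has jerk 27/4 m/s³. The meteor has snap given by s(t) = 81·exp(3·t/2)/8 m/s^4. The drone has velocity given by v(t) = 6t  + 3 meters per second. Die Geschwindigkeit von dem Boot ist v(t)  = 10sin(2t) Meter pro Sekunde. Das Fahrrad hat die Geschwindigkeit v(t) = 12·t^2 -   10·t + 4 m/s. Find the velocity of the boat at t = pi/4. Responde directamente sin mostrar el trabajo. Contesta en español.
En t = pi/4, v = 10.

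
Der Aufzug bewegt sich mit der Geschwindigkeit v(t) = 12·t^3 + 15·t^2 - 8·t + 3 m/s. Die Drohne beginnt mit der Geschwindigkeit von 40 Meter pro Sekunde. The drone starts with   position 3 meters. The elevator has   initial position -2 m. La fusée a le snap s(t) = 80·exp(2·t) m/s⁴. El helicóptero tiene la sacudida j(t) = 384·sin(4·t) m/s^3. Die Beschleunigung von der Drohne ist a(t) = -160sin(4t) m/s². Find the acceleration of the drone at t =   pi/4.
Using a(t) = -160·sin(4·t) and substituting t = pi/4, we find a = 0.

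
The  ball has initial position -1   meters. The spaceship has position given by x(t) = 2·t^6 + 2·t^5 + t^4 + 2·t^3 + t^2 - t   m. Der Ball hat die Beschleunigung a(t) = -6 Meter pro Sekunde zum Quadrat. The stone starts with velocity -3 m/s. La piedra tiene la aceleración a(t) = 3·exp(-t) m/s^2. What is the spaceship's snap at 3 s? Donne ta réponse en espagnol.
Debemos derivar nuestra ecuación de la posición x(t) = 2·t^6 + 2·t^5 + t^4 + 2·t^3 + t^2 - t 4 veces. Tomando d/dt de x(t), encontramos v(t) = 12·t^5 + 10·t^4 + 4·t^3 + 6·t^2 + 2·t - 1. Tomando d/dt de v(t), encontramos a(t) = 60·t^4 + 40·t^3 + 12·t^2 + 12·t + 2. Derivando la aceleración, obtenemos la sacudida: j(t) = 240·t^3 + 120·t^2 + 24·t + 12. Derivando la sacudida, obtenemos el snap: s(t) = 720·t^2 + 240·t + 24. De la ecuación del snap s(t) = 720·t^2 + 240·t + 24, sustituimos t = 3 para obtener s = 7224.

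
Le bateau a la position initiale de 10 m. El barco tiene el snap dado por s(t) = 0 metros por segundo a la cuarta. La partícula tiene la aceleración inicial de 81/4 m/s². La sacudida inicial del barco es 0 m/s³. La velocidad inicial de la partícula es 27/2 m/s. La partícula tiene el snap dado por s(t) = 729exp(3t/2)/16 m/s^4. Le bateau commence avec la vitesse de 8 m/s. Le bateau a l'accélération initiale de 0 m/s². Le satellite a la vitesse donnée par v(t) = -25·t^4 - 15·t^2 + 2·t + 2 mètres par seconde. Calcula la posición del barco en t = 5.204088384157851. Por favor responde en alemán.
Um dies zu lösen, müssen wir 4 Stammfunktionen unserer Gleichung für den Snap s(t) = 0 finden. Das Integral von dem Snap ist der Ruck. Mit j(0) = 0 erhalten wir j(t) = 0. Durch Integration von dem Ruck und Verwendung der Anfangsbedingung a(0) = 0, erhalten wir a(t) = 0. Durch Integration von der Beschleunigung und Verwendung der Anfangsbedingung v(0) = 8, erhalten wir v(t) = 8. Mit ∫v(t)dt und Anwendung von x(0) = 10, finden wir x(t) = 8·t + 10. Aus der Gleichung für die Position x(t) = 8·t + 10, setzen wir t = 5.204088384157851 ein und erhalten x = 51.6327070732628.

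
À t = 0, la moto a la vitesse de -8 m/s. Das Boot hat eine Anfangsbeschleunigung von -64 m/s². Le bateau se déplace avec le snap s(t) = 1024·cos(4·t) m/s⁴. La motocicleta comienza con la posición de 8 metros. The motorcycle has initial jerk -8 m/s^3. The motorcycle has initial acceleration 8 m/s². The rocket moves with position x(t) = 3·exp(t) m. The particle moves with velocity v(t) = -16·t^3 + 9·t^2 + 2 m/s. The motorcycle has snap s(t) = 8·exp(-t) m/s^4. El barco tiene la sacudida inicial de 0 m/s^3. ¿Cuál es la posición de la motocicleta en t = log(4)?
Debemos encontrar la antiderivada de nuestra ecuación del snap s(t) = 8·exp(-t) 4 veces. La integral del snap es la sacudida. Usando j(0) = -8, obtenemos j(t) = -8·exp(-t). Tomando ∫j(t)dt y aplicando a(0) = 8, encontramos a(t) = 8·exp(-t). Tomando ∫a(t)dt y aplicando v(0) = -8, encontramos v(t) = -8·exp(-t). Tomando ∫v(t)dt y aplicando x(0) = 8, encontramos x(t) = 8·exp(-t). De la ecuación de la posición x(t) = 8·exp(-t), sustituimos t = log(4) para obtener x = 2.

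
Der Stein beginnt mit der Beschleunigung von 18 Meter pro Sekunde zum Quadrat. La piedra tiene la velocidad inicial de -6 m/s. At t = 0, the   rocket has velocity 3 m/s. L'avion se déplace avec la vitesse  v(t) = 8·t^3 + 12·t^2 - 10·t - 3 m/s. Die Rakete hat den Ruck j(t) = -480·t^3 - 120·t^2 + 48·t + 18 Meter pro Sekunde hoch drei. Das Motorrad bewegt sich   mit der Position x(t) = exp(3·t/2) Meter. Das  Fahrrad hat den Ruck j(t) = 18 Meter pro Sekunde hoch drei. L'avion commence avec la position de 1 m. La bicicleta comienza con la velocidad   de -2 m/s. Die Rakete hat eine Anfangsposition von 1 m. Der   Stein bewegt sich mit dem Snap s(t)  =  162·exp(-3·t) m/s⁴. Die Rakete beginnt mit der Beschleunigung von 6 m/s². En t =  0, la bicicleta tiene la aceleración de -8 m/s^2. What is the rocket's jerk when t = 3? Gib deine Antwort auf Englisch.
From the given jerk equation j(t) = -480·t^3 - 120·t^2 + 48·t + 18, we substitute t = 3 to get j = -13878.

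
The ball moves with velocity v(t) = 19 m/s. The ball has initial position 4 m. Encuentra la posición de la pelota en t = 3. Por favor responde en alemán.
Ausgehend von der Geschwindigkeit v(t) = 19, nehmen wir 1 Integral. Das Integral von der Geschwindigkeit ist die Position. Mit x(0) = 4 erhalten wir x(t) = 19·t + 4. Aus der Gleichung für die Position x(t) = 19·t + 4, setzen wir t = 3 ein und erhalten x = 61.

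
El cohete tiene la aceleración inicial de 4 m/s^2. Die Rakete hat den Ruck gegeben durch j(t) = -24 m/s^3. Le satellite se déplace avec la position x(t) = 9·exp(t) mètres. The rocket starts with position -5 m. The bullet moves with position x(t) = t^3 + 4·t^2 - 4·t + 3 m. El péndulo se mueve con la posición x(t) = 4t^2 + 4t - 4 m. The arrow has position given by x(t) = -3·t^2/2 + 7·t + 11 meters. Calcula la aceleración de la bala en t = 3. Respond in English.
Starting from position x(t) = t^3 + 4·t^2 - 4·t + 3, we take 2 derivatives. The derivative of position gives velocity: v(t) = 3·t^2 + 8·t - 4. The derivative of velocity gives acceleration: a(t) = 6·t + 8. Using a(t) = 6·t + 8 and substituting t = 3, we find a = 26.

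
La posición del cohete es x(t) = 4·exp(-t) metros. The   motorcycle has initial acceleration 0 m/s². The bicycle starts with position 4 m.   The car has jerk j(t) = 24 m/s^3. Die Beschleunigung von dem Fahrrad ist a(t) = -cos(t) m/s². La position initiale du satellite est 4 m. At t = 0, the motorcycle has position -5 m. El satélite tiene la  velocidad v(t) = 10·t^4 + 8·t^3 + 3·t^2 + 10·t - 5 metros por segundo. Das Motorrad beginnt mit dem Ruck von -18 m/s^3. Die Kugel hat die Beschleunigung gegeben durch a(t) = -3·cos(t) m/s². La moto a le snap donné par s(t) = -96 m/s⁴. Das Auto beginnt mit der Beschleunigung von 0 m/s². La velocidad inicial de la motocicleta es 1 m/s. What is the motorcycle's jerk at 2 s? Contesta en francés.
Pour résoudre ceci, nous devons prendre 1 intégrale de notre équation du snap s(t) = -96. En prenant ∫s(t)dt et en appliquant j(0) = -18, nous trouvons j(t) = -96·t - 18. En utilisant j(t) = -96·t - 18 et en substituant t = 2, nous trouvons j = -210.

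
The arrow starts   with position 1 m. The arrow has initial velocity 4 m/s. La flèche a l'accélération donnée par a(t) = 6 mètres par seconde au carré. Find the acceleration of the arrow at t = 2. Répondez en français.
Nous avons l'accélération a(t) = 6. En substituant t = 2: a(2) = 6.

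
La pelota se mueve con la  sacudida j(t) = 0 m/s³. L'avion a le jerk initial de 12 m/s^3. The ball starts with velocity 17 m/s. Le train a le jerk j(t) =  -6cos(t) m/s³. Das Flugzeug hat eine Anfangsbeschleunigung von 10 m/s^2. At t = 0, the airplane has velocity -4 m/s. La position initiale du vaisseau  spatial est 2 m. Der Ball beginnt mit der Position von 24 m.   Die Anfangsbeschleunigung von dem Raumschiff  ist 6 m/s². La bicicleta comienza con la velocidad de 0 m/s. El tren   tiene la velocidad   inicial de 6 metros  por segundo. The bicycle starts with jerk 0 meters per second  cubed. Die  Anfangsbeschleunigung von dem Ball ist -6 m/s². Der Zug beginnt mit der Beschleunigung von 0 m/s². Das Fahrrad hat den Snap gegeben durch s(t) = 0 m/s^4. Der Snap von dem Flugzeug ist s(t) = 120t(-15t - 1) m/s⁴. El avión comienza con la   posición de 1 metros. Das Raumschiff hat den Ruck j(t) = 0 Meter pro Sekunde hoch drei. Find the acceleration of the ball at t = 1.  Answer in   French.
Pour résoudre ceci, nous devons prendre 1 primitive de notre équation du jerk j(t) = 0. En intégrant le jerk et en utilisant la condition initiale a(0) = -6, nous obtenons a(t) = -6. Nous avons l'accélération a(t) = -6. En substituant t = 1: a(1) = -6.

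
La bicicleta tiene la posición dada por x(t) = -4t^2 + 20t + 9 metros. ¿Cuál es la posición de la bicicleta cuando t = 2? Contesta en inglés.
We have position x(t) = -4·t^2 + 20·t + 9. Substituting t = 2: x(2) = 33.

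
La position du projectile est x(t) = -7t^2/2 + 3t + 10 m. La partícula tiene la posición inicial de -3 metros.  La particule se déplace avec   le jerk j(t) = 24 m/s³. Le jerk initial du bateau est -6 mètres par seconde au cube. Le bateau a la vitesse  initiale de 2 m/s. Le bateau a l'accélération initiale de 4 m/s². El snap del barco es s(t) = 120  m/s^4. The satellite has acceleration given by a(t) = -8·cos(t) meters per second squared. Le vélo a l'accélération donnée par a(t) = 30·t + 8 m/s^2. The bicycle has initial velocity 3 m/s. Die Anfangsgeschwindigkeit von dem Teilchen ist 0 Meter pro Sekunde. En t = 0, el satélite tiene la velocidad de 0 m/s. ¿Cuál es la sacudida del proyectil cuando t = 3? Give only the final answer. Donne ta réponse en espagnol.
En t = 3, j = 0.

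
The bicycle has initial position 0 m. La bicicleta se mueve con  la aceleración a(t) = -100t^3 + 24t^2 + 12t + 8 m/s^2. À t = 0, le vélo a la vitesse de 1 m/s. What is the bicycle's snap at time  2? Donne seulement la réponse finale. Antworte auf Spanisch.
La respuesta es -1152.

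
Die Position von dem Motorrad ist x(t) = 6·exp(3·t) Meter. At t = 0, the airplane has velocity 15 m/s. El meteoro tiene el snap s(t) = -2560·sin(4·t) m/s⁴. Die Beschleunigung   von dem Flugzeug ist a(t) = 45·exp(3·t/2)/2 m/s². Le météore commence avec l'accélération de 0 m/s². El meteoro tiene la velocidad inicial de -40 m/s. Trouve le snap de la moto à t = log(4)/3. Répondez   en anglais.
To solve this, we need to take 4 derivatives of our position equation x(t) = 6·exp(3·t). Taking d/dt of x(t), we find v(t) = 18·exp(3·t). Differentiating velocity, we get acceleration: a(t) = 54·exp(3·t). Differentiating acceleration, we get jerk: j(t) = 162·exp(3·t). Differentiating jerk, we get snap: s(t) = 486·exp(3·t). We have snap s(t) = 486·exp(3·t). Substituting t = log(4)/3: s(log(4)/3) = 1944.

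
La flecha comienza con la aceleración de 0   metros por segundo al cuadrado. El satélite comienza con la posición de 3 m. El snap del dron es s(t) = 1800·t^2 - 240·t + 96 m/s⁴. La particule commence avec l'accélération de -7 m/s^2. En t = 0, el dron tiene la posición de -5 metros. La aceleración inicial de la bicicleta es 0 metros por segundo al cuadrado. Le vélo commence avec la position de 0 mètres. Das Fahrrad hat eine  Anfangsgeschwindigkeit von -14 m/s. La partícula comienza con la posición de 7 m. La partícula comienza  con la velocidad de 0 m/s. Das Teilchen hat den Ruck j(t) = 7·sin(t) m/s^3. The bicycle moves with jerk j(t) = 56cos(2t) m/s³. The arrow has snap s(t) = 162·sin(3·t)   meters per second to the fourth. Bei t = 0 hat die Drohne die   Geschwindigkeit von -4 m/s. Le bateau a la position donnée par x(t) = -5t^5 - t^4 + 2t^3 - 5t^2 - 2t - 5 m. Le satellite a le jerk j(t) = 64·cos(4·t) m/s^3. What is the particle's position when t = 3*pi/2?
Starting from jerk j(t) = 7·sin(t), we take 3 integrals. The integral of jerk, with a(0) = -7, gives acceleration: a(t) = -7·cos(t). Taking ∫a(t)dt and applying v(0) = 0, we find v(t) = -7·sin(t). Finding the integral of v(t) and using x(0) = 7: x(t) = 7·cos(t). Using x(t) = 7·cos(t) and substituting t = 3*pi/2, we find x = 0.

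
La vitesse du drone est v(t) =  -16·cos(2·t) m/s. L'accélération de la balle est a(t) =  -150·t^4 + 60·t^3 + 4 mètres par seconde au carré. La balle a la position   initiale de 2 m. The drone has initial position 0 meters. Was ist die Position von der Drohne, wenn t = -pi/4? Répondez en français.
En partant de la vitesse v(t) = -16·cos(2·t), nous prenons 1 intégrale. En prenant ∫v(t)dt et en appliquant x(0) = 0, nous trouvons x(t) = -8·sin(2·t). De l'équation de la position x(t) = -8·sin(2·t), nous substituons t = -pi/4 pour obtenir x = 8.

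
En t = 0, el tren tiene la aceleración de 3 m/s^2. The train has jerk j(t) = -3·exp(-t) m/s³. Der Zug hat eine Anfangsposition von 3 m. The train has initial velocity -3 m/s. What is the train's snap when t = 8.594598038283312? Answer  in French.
En partant du jerk j(t) = -3·exp(-t), nous prenons 1 dérivée. En prenant d/dt de j(t), nous trouvons s(t) = 3·exp(-t). De l'équation du snap s(t) = 3·exp(-t), nous substituons t = 8.594598038283312 pour obtenir s = 0.000555309051520139.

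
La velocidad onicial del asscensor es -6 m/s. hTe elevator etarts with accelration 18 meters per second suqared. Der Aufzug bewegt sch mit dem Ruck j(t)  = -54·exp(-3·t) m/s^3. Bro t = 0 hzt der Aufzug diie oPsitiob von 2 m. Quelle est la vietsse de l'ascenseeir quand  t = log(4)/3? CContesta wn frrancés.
Nous devons intégrer notre équation du jerk j(t) = -54·exp(-3·t) 2 fois. En intégrant le jerk et en utilisant la condition initiale a(0) = 18, nous obtenons a(t) = 18·exp(-3·t). La primitive de l'accélération est la vitesse. En utilisant v(0) = -6, nous obtenons v(t) = -6·exp(-3·t). En utilisant v(t) = -6·exp(-3·t) et en substituant t = log(4)/3, nous trouvons v = -3/2.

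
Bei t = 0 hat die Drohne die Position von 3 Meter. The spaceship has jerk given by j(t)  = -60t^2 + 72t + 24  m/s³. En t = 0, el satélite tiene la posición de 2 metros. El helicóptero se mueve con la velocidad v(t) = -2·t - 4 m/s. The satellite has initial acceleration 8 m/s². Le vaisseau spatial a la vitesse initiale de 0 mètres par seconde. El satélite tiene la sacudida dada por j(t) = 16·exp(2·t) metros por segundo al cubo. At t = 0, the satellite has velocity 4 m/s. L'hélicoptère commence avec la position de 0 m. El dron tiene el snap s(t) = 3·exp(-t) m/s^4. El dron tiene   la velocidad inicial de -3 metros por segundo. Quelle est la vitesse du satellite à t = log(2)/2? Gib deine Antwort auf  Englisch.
Starting from jerk j(t) = 16·exp(2·t), we take 2 antiderivatives. Integrating jerk and using the initial condition a(0) = 8, we get a(t) = 8·exp(2·t). Integrating acceleration and using the initial condition v(0) = 4, we get v(t) = 4·exp(2·t). From the given velocity equation v(t) = 4·exp(2·t), we substitute t = log(2)/2 to get v = 8.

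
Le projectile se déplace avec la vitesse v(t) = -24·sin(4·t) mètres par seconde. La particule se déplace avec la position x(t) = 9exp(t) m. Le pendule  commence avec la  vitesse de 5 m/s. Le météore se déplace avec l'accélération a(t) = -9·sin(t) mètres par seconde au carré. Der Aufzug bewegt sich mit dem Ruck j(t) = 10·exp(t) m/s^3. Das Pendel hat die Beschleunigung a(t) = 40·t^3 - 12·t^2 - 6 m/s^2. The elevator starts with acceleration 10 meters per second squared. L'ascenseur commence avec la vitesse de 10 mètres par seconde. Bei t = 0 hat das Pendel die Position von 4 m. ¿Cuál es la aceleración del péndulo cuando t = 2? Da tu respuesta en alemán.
Aus der Gleichung für die Beschleunigung a(t) = 40·t^3 - 12·t^2 - 6, setzen wir t = 2 ein und erhalten a = 266.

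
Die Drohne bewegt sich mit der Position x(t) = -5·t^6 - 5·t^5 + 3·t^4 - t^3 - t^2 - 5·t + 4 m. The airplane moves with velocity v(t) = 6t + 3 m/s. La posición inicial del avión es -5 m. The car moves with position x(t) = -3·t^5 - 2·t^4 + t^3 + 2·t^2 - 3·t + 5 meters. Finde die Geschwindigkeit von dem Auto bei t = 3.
Wir müssen unsere Gleichung für die Position x(t) = -3·t^5 - 2·t^4 + t^3 + 2·t^2 - 3·t + 5 1-mal ableiten. Mit d/dt von x(t) finden wir v(t) = -15·t^4 - 8·t^3 + 3·t^2 + 4·t - 3. Wir haben die Geschwindigkeit v(t) = -15·t^4 - 8·t^3 + 3·t^2 + 4·t - 3. Durch Einsetzen von t = 3: v(3) = -1395.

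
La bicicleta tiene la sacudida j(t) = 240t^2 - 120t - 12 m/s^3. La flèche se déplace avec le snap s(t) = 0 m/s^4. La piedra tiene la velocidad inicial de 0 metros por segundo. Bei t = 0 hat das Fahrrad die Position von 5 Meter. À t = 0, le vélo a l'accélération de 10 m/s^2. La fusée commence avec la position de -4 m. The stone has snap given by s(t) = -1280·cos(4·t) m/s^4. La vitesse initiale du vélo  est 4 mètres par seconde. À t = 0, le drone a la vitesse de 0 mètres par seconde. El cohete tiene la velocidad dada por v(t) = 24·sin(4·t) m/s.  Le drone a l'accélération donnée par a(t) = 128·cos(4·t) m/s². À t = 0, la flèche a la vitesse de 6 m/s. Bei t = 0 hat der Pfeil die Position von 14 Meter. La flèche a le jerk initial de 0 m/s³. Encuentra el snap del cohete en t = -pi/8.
Debemos derivar nuestra ecuación de la velocidad v(t) = 24·sin(4·t) 3 veces. Derivando la velocidad, obtenemos la aceleración: a(t) = 96·cos(4·t). La derivada de la aceleración da la sacudida: j(t) = -384·sin(4·t). Tomando d/dt de j(t), encontramos s(t) = -1536·cos(4·t). Usando s(t) = -1536·cos(4·t) y sustituyendo t = -pi/8, encontramos s = 0.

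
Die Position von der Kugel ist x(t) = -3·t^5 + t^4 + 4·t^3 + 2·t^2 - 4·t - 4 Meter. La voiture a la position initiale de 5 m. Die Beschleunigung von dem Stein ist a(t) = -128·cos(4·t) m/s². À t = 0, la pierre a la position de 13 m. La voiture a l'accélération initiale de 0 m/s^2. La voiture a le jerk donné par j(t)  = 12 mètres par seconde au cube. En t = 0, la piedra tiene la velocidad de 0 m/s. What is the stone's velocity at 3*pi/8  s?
To solve this, we need to take 1 antiderivative of our acceleration equation a(t) = -128·cos(4·t). Finding the antiderivative of a(t) and using v(0) = 0: v(t) = -32·sin(4·t). From the given velocity equation v(t) = -32·sin(4·t), we substitute t = 3*pi/8 to get v = 32.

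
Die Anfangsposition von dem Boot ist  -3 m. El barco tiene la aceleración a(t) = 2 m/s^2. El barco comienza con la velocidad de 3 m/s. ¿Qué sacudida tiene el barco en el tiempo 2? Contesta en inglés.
To solve this, we need to take 1 derivative of our acceleration equation a(t) = 2. The derivative of acceleration gives jerk: j(t) = 0. Using j(t) = 0 and substituting t = 2, we find j = 0.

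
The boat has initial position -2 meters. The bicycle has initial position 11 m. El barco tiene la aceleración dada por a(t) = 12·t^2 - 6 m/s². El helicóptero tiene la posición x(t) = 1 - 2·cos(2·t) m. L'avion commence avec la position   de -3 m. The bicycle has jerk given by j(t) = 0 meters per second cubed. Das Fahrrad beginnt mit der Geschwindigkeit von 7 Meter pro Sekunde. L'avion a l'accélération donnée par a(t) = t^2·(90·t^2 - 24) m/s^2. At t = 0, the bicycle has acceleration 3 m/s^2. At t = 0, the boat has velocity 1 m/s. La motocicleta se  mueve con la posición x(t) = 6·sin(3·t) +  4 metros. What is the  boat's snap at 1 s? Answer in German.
Wir müssen unsere Gleichung für die Beschleunigung a(t) = 12·t^2 - 6 2-mal ableiten. Die Ableitung von der Beschleunigung ergibt den Ruck: j(t) = 24·t. Die Ableitung von dem Ruck ergibt den Snap: s(t) = 24. Aus der Gleichung für den Snap s(t) = 24, setzen wir t = 1 ein und erhalten s = 24.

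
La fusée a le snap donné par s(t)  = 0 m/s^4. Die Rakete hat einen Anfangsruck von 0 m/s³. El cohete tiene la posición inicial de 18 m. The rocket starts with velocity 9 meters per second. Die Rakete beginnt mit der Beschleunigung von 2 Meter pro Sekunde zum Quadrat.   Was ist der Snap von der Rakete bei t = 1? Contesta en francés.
Nous avons le snap s(t) = 0. En substituant t = 1: s(1) = 0.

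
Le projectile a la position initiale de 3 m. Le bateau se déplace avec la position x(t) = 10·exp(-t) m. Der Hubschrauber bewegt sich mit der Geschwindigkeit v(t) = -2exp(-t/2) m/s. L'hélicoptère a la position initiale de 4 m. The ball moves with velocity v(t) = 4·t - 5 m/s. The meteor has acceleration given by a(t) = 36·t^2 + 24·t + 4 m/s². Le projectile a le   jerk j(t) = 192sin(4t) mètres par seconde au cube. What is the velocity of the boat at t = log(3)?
Starting from position x(t) = 10·exp(-t), we take 1 derivative. Taking d/dt of x(t), we find v(t) = -10·exp(-t). From the given velocity equation v(t) = -10·exp(-t), we substitute t = log(3) to get v = -10/3.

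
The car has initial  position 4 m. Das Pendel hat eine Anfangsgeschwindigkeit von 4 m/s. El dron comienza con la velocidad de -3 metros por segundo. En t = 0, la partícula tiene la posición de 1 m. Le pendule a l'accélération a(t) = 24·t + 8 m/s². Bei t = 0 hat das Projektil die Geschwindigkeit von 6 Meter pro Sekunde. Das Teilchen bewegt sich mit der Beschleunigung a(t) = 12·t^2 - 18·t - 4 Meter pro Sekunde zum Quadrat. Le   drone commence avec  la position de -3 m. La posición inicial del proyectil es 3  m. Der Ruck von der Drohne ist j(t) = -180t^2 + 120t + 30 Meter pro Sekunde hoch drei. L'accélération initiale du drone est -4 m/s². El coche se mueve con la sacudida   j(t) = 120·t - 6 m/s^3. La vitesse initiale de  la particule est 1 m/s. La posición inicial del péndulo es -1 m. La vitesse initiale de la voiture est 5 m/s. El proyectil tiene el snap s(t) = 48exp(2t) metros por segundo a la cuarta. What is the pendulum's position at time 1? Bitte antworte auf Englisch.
To solve this, we need to take 2 antiderivatives of our acceleration equation a(t) = 24·t + 8. The integral of acceleration, with v(0) = 4, gives velocity: v(t) = 12·t^2 + 8·t + 4. The antiderivative of velocity, with x(0) = -1, gives position: x(t) = 4·t^3 + 4·t^2 + 4·t - 1. From the given position equation x(t) = 4·t^3 + 4·t^2 + 4·t - 1, we substitute t = 1 to get x = 11.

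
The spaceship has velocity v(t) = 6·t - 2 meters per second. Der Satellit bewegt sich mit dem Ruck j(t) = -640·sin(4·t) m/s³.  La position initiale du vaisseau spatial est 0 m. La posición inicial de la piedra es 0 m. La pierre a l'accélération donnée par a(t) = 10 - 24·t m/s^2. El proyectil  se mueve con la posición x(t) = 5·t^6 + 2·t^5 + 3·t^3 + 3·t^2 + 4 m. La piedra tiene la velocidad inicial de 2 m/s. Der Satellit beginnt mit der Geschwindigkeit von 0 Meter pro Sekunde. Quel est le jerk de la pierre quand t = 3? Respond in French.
Nous devons dériver notre équation de l'accélération a(t) = 10 - 24·t 1 fois. La dérivée de l'accélération donne le jerk: j(t) = -24. De l'équation du jerk j(t) = -24, nous substituons t = 3 pour obtenir j = -24.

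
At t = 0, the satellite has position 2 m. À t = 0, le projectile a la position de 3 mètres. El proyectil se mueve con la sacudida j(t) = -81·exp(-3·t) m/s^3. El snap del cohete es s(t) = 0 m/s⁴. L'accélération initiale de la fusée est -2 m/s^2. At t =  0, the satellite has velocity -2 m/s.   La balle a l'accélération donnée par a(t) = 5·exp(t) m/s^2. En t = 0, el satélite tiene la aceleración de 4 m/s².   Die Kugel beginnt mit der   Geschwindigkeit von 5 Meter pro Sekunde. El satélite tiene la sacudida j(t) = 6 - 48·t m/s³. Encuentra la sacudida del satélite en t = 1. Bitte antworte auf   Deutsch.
Aus der Gleichung für den Ruck j(t) = 6 - 48·t, setzen wir t = 1 ein und erhalten j = -42.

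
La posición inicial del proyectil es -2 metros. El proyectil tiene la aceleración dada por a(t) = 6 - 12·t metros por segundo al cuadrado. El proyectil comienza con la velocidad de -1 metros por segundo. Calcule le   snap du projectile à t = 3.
En partant de l'accélération a(t) = 6 - 12·t, nous prenons 2 dérivées. En prenant d/dt de a(t), nous trouvons j(t) = -12. En prenant d/dt de j(t), nous trouvons s(t) = 0. Nous avons le snap s(t) = 0. En substituant t = 3: s(3) = 0.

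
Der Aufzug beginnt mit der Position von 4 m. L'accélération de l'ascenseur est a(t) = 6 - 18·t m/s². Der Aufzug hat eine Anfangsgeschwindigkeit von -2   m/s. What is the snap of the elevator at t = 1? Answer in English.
Starting from acceleration a(t) = 6 - 18·t, we take 2 derivatives. Taking d/dt of a(t), we find j(t) = -18. Taking d/dt of j(t), we find s(t) = 0. We have snap s(t) = 0. Substituting t = 1: s(1) = 0.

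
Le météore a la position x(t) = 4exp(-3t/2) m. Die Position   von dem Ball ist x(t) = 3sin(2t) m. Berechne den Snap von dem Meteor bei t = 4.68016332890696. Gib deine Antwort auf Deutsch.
Wir müssen unsere Gleichung für die Position x(t) = 4·exp(-3·t/2) 4-mal ableiten. Die Ableitung von der Position ergibt die Geschwindigkeit: v(t) = -6·exp(-3·t/2). Die Ableitung von der Geschwindigkeit ergibt die Beschleunigung: a(t) = 9·exp(-3·t/2). Die Ableitung von der Beschleunigung ergibt den Ruck: j(t) = -27·exp(-3·t/2)/2. Durch Ableiten von dem Ruck erhalten wir den Snap: s(t) = 81·exp(-3·t/2)/4. Aus der Gleichung für den Snap s(t) = 81·exp(-3·t/2)/4, setzen wir t = 4.68016332890696 ein und erhalten s = 0.0180955324017910.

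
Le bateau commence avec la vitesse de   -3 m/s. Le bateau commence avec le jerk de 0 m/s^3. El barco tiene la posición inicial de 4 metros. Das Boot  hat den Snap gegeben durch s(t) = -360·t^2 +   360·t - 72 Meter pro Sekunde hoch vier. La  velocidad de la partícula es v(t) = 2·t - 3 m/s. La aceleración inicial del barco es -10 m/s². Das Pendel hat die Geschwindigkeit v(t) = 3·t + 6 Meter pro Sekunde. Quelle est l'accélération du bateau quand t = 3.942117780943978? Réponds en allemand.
Ausgehend von dem Snap s(t) = -360·t^2 + 360·t - 72, nehmen wir 2 Stammfunktionen. Durch Integration von dem Snap und Verwendung der Anfangsbedingung j(0) = 0, erhalten wir j(t) = 12·t·(-10·t^2 + 15·t - 6). Durch Integration von dem Ruck und Verwendung der Anfangsbedingung a(0) = -10, erhalten wir a(t) = -30·t^4 + 60·t^3 - 36·t^2 - 10. Mit a(t) = -30·t^4 + 60·t^3 - 36·t^2 - 10 und Einsetzen von t = 3.942117780943978, finden wir a = -4138.77152878362.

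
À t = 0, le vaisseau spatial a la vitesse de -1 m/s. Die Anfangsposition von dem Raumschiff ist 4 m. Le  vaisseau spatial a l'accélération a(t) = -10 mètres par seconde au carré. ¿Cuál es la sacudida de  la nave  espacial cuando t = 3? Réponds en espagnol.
Debemos derivar nuestra ecuación de la aceleración a(t) = -10 1 vez. Tomando d/dt de a(t), encontramos j(t) = 0. De la ecuación de la sacudida j(t) = 0, sustituimos t = 3 para obtener j = 0.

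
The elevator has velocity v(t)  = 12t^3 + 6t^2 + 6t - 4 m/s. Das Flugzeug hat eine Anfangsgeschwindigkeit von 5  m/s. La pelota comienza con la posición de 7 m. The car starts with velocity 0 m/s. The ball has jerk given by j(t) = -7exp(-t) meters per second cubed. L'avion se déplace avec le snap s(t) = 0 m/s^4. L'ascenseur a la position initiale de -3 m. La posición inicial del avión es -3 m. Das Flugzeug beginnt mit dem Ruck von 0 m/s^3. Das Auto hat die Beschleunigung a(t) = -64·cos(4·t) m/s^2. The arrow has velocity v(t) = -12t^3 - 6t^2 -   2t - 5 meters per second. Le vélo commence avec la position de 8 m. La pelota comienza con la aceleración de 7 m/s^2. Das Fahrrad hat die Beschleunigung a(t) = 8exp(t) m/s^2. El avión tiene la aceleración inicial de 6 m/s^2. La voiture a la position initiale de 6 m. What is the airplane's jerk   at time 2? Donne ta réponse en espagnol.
Necesitamos integrar nuestra ecuación del snap s(t) = 0 1 vez. La antiderivada del snap es la sacudida. Usando j(0) = 0, obtenemos j(t) = 0. Usando j(t) = 0 y sustituyendo t = 2, encontramos j = 0.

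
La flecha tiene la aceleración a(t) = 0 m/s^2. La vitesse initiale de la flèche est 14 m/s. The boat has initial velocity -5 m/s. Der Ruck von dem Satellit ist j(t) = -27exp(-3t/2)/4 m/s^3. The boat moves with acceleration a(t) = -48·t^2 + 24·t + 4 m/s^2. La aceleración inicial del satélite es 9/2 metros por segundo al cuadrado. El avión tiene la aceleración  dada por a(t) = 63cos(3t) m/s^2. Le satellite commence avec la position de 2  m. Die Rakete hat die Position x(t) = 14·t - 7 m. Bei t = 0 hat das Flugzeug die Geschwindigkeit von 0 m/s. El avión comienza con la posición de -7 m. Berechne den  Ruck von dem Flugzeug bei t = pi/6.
Wir müssen unsere Gleichung für die Beschleunigung a(t) = 63·cos(3·t) 1-mal ableiten. Durch Ableiten von der Beschleunigung erhalten wir den Ruck: j(t) = -189·sin(3·t). Mit j(t) = -189·sin(3·t) und Einsetzen von t = pi/6, finden wir j = -189.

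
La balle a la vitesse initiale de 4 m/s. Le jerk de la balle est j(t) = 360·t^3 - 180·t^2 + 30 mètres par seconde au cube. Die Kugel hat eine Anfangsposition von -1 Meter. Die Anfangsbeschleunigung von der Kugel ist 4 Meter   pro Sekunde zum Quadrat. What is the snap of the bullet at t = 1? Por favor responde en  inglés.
We must differentiate our jerk equation j(t) = 360·t^3 - 180·t^2 + 30 1 time. Taking d/dt of j(t), we find s(t) = 1080·t^2 - 360·t. From the given snap equation s(t) = 1080·t^2 - 360·t, we substitute t = 1 to get s = 720.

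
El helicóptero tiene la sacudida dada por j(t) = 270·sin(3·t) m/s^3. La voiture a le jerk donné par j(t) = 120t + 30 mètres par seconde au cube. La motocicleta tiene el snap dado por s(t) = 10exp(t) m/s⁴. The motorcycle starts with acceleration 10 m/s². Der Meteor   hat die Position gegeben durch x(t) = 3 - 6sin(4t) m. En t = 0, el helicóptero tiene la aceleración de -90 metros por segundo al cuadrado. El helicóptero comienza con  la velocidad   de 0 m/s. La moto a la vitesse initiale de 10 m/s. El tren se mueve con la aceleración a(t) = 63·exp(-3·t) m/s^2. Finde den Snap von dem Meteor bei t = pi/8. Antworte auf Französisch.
Nous devons dériver notre équation de la position x(t) = 3 - 6·sin(4·t) 4 fois. En dérivant la position, nous obtenons la vitesse: v(t) = -24·cos(4·t). En prenant d/dt de v(t), nous trouvons a(t) = 96·sin(4·t). En prenant d/dt de a(t), nous trouvons j(t) = 384·cos(4·t). La dérivée du jerk donne le snap: s(t) = -1536·sin(4·t). De l'équation du snap s(t) = -1536·sin(4·t), nous substituons t = pi/8 pour obtenir s = -1536.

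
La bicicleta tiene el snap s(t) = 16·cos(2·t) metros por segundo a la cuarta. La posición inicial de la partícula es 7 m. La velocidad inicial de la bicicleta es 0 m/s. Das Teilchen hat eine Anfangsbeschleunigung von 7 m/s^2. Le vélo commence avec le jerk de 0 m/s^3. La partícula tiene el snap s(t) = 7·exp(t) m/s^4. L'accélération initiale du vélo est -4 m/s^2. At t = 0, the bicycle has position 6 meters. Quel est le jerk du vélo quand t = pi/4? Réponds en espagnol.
Partiendo del snap s(t) = 16·cos(2·t), tomamos 1 integral. La antiderivada del snap es la sacudida. Usando j(0) = 0, obtenemos j(t) = 8·sin(2·t). Tenemos la sacudida j(t) = 8·sin(2·t). Sustituyendo t = pi/4: j(pi/4) = 8.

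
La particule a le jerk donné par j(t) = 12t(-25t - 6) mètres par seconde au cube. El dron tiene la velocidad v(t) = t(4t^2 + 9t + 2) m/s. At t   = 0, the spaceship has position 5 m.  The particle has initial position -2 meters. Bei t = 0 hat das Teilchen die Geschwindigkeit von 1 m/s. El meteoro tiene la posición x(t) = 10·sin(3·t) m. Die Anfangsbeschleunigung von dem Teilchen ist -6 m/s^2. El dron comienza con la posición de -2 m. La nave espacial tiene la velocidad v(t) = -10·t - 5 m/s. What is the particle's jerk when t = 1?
Using j(t) = 12·t·(-25·t - 6) and substituting t = 1, we find j = -372.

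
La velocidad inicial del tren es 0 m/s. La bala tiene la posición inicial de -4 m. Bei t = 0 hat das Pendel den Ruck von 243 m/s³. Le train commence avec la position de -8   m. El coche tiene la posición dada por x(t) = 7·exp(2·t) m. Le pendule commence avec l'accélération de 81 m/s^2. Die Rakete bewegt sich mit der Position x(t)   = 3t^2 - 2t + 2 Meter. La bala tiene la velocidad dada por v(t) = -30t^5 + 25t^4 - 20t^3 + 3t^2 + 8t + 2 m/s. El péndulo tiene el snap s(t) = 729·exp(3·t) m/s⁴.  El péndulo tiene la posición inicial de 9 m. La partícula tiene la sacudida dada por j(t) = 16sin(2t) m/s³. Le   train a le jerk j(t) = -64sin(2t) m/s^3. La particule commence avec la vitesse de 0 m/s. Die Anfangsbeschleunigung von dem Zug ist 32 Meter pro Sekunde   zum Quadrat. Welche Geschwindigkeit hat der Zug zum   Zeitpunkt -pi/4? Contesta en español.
Necesitamos integrar nuestra ecuación de la sacudida j(t) = -64·sin(2·t) 2 veces. La antiderivada de la sacudida es la aceleración. Usando a(0) = 32, obtenemos a(t) = 32·cos(2·t). Integrando la aceleración y usando la condición inicial v(0) = 0, obtenemos v(t) = 16·sin(2·t). Tenemos la velocidad v(t) = 16·sin(2·t). Sustituyendo t = -pi/4: v(-pi/4) = -16.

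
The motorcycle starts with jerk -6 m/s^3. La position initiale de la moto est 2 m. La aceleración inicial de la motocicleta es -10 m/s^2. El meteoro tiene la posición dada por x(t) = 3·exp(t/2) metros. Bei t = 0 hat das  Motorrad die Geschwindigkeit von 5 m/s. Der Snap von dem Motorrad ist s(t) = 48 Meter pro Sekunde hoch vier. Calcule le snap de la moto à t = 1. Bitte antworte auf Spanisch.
De la ecuación del snap s(t) = 48, sustituimos t = 1 para obtener s = 48.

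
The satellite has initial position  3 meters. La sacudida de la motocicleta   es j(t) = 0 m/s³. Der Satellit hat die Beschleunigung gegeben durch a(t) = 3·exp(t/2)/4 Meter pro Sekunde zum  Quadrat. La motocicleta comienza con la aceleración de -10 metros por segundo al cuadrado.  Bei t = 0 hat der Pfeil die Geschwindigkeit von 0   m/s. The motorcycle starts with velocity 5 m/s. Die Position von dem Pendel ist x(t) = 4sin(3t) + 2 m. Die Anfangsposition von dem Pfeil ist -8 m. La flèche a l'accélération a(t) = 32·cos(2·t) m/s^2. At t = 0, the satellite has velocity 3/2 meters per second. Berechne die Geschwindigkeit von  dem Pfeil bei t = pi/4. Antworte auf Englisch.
We must find the integral of our acceleration equation a(t) = 32·cos(2·t) 1 time. The antiderivative of acceleration is velocity. Using v(0) = 0, we get v(t) = 16·sin(2·t). Using v(t) = 16·sin(2·t) and substituting t = pi/4, we find v = 16.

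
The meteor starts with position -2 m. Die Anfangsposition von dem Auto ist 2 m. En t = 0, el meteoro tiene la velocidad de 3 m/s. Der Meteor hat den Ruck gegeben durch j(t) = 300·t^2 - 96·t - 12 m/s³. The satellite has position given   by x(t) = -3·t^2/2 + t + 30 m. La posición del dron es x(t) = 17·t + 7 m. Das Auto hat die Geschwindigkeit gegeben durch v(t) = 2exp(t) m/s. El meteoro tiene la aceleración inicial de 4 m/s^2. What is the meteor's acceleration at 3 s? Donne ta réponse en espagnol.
Para resolver esto, necesitamos tomar 1 antiderivada de nuestra ecuación de la sacudida j(t) = 300·t^2 - 96·t - 12. La antiderivada de la sacudida, con a(0) = 4, da la aceleración: a(t) = 100·t^3 - 48·t^2 - 12·t + 4. Usando a(t) = 100·t^3 - 48·t^2 - 12·t + 4 y sustituyendo t = 3, encontramos a = 2236.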